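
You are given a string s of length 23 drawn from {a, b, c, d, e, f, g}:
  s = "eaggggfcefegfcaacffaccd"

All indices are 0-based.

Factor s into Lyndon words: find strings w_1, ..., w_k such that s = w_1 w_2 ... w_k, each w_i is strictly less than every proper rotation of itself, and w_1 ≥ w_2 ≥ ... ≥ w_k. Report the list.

emit factor 1: 'e' (i=0, period=1)
emit factor 2: 'aggggfcefegfc' (i=1, period=13)
emit factor 3: 'aacffaccd' (i=14, period=9)

["e", "aggggfcefegfc", "aacffaccd"]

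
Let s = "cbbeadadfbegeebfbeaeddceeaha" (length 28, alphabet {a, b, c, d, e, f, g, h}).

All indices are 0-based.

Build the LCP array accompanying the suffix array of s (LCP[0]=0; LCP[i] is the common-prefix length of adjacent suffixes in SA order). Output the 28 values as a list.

[0, 1, 2, 1, 1, 0, 1, 3, 2, 1, 0, 1, 0, 1, 1, 1, 0, 2, 2, 1, 1, 1, 2, 1, 0, 3, 0, 0]

sorted suffixes:
  #0 SA[0]=27  'a'
  #1 SA[1]=4  'adadfbegeebfbeaeddceeaha'
  #2 SA[2]=6  'adfbegeebfbeaeddceeaha'
  #3 SA[3]=18  'aeddceeaha'
  #4 SA[4]=25  'aha'
  #5 SA[5]=1  'bbeadadfbegeebfbeaeddceeaha'
  #6 SA[6]=2  'beadadfbegeebfbeaeddceeaha'
  #7 SA[7]=16  'beaeddceeaha'
  #8 SA[8]=9  'begeebfbeaeddceeaha'
  #9 SA[9]=14  'bfbeaeddceeaha'
  #10 SA[10]=0  'cbbeadadfbegeebfbeaeddceeaha'
  #11 SA[11]=22  'ceeaha'
  #12 SA[12]=5  'dadfbegeebfbeaeddceeaha'
  #13 SA[13]=21  'dceeaha'
  #14 SA[14]=20  'ddceeaha'
  #15 SA[15]=7  'dfbegeebfbeaeddceeaha'
  #16 SA[16]=3  'eadadfbegeebfbeaeddceeaha'
  #17 SA[17]=17  'eaeddceeaha'
  #18 SA[18]=24  'eaha'
  #19 SA[19]=13  'ebfbeaeddceeaha'
  #20 SA[20]=19  'eddceeaha'
  #21 SA[21]=23  'eeaha'
  #22 SA[22]=12  'eebfbeaeddceeaha'
  #23 SA[23]=10  'egeebfbeaeddceeaha'
  #24 SA[24]=15  'fbeaeddceeaha'
  #25 SA[25]=8  'fbegeebfbeaeddceeaha'
  #26 SA[26]=11  'geebfbeaeddceeaha'
  #27 SA[27]=26  'ha'

SA = [27, 4, 6, 18, 25, 1, 2, 16, 9, 14, 0, 22, 5, 21, 20, 7, 3, 17, 24, 13, 19, 23, 12, 10, 15, 8, 11, 26]
rank  pair      lcp
   1  s[27:],s[4:]  1  'a'
   2  s[4:],s[6:]  2  'ad'
   3  s[6:],s[18:]  1  'a'
   4  s[18:],s[25:]  1  'a'
   5  s[25:],s[1:]  0  ''
   6  s[1:],s[2:]  1  'b'
   7  s[2:],s[16:]  3  'bea'
   8  s[16:],s[9:]  2  'be'
   9  s[9:],s[14:]  1  'b'
  10  s[14:],s[0:]  0  ''
  11  s[0:],s[22:]  1  'c'
  12  s[22:],s[5:]  0  ''
  13  s[5:],s[21:]  1  'd'
  14  s[21:],s[20:]  1  'd'
  15  s[20:],s[7:]  1  'd'
  16  s[7:],s[3:]  0  ''
  17  s[3:],s[17:]  2  'ea'
  18  s[17:],s[24:]  2  'ea'
  19  s[24:],s[13:]  1  'e'
  20  s[13:],s[19:]  1  'e'
  21  s[19:],s[23:]  1  'e'
  22  s[23:],s[12:]  2  'ee'
  23  s[12:],s[10:]  1  'e'
  24  s[10:],s[15:]  0  ''
  25  s[15:],s[8:]  3  'fbe'
  26  s[8:],s[11:]  0  ''
  27  s[11:],s[26:]  0  ''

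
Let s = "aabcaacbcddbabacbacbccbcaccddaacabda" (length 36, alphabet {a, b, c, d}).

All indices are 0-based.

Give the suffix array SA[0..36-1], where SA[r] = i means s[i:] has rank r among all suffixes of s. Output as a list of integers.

rank | idx | suffix
   0 |  35 | a
   1 |   0 | aabcaacbcddbabacbacbccbcaccddaacabda
   2 |  29 | aacabda
   3 |   4 | aacbcddbabacbacbccbcaccddaacabda
   4 |  12 | abacbacbccbcaccddaacabda
   5 |   1 | abcaacbcddbabacbacbccbcaccddaacabda
   6 |  32 | abda
   7 |  30 | acabda
   8 |  14 | acbacbccbcaccddaacabda
   9 |  17 | acbccbcaccddaacabda
  10 |   5 | acbcddbabacbacbccbcaccddaacabda
  11 |  24 | accddaacabda
  12 |  11 | babacbacbccbcaccddaacabda
  13 |  13 | bacbacbccbcaccddaacabda
  14 |  16 | bacbccbcaccddaacabda
  15 |   2 | bcaacbcddbabacbacbccbcaccddaacabda
  16 |  22 | bcaccddaacabda
  17 |  19 | bccbcaccddaacabda
  18 |   7 | bcddbabacbacbccbcaccddaacabda
  19 |  33 | bda
  20 |   3 | caacbcddbabacbacbccbcaccddaacabda
  21 |  31 | cabda
  22 |  23 | caccddaacabda
  23 |  15 | cbacbccbcaccddaacabda
  24 |  21 | cbcaccddaacabda
  25 |  18 | cbccbcaccddaacabda
  26 |   6 | cbcddbabacbacbccbcaccddaacabda
  27 |  20 | ccbcaccddaacabda
  28 |  25 | ccddaacabda
  29 |  26 | cddaacabda
  30 |   8 | cddbabacbacbccbcaccddaacabda
  31 |  34 | da
  32 |  28 | daacabda
  33 |  10 | dbabacbacbccbcaccddaacabda
  34 |  27 | ddaacabda
  35 |   9 | ddbabacbacbccbcaccddaacabda

[35, 0, 29, 4, 12, 1, 32, 30, 14, 17, 5, 24, 11, 13, 16, 2, 22, 19, 7, 33, 3, 31, 23, 15, 21, 18, 6, 20, 25, 26, 8, 34, 28, 10, 27, 9]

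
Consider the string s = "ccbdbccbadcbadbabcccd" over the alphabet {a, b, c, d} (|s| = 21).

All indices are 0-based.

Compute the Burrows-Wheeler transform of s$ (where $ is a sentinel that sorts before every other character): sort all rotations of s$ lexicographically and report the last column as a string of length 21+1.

dbbbdccdacdccb$bcccaba

rank  rotation                last
    0  $ccbdbccbadcbadbabcccd  d
    1  abcccd$ccbdbccbadcbadb  b
    2  adbabcccd$ccbdbccbadcb  b
    3  adcbadbabcccd$ccbdbccb  b
    4  babcccd$ccbdbccbadcbad  d
    5  badbabcccd$ccbdbccbadc  c
    6  badcbadbabcccd$ccbdbcc  c
    7  bccbadcbadbabcccd$ccbd  d
    8  bcccd$ccbdbccbadcbadba  a
    9  bdbccbadcbadbabcccd$cc  c
   10  cbadbabcccd$ccbdbccbad  d
   11  cbadcbadbabcccd$ccbdbc  c
   12  cbdbccbadcbadbabcccd$c  c
   13  ccbadcbadbabcccd$ccbdb  b
   14  ccbdbccbadcbadbabcccd$  $
   15  cccd$ccbdbccbadcbadbab  b
   16  ccd$ccbdbccbadcbadbabc  c
   17  cd$ccbdbccbadcbadbabcc  c
   18  d$ccbdbccbadcbadbabccc  c
   19  dbabcccd$ccbdbccbadcba  a
   20  dbccbadcbadbabcccd$ccb  b
   21  dcbadbabcccd$ccbdbccba  a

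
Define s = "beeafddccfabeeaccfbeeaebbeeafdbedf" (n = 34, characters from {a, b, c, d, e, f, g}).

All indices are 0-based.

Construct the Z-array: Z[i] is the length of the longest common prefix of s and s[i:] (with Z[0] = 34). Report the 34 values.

Z[0]=34
i=1: i≥r, start 0; Z[1]=0
i=2: i≥r, start 0; Z[2]=0
i=3: i≥r, start 0; Z[3]=0
i=4: i≥r, start 0; Z[4]=0
i=5: i≥r, start 0; Z[5]=0
i=6: i≥r, start 0; Z[6]=0
i=7: i≥r, start 0; Z[7]=0
i=8: i≥r, start 0; Z[8]=0
i=9: i≥r, start 0; Z[9]=0
i=10: i≥r, start 0; Z[10]=0
i=11: i≥r, start 0; Z[11]=4 scan→box=[11,15)
i=12: min(r-i=3, Z[1]=0)=0; Z[12]=0
i=13: min(r-i=2, Z[2]=0)=0; Z[13]=0
i=14: min(r-i=1, Z[3]=0)=0; Z[14]=0
i=15: i≥r, start 0; Z[15]=0
i=16: i≥r, start 0; Z[16]=0
i=17: i≥r, start 0; Z[17]=0
i=18: i≥r, start 0; Z[18]=4 scan→box=[18,22)
i=19: min(r-i=3, Z[1]=0)=0; Z[19]=0
i=20: min(r-i=2, Z[2]=0)=0; Z[20]=0
i=21: min(r-i=1, Z[3]=0)=0; Z[21]=0
i=22: i≥r, start 0; Z[22]=0
i=23: i≥r, start 0; Z[23]=1 scan→box=[23,24)
i=24: i≥r, start 0; Z[24]=6 scan→box=[24,30)
i=25: min(r-i=5, Z[1]=0)=0; Z[25]=0
i=26: min(r-i=4, Z[2]=0)=0; Z[26]=0
i=27: min(r-i=3, Z[3]=0)=0; Z[27]=0
i=28: min(r-i=2, Z[4]=0)=0; Z[28]=0
i=29: min(r-i=1, Z[5]=0)=0; Z[29]=0
i=30: i≥r, start 0; Z[30]=2 scan→box=[30,32)
i=31: min(r-i=1, Z[1]=0)=0; Z[31]=0
i=32: i≥r, start 0; Z[32]=0
i=33: i≥r, start 0; Z[33]=0

[34, 0, 0, 0, 0, 0, 0, 0, 0, 0, 0, 4, 0, 0, 0, 0, 0, 0, 4, 0, 0, 0, 0, 1, 6, 0, 0, 0, 0, 0, 2, 0, 0, 0]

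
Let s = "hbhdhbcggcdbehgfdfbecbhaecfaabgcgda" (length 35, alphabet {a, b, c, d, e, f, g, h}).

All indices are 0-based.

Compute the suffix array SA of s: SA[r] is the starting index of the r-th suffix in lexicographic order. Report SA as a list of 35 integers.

sorted suffixes:
  #0 SA[0]=34  'a'
  #1 SA[1]=27  'aabgcgda'
  #2 SA[2]=28  'abgcgda'
  #3 SA[3]=23  'aecfaabgcgda'
  #4 SA[4]=5  'bcggcdbehgfdfbecbhaecfaabgcgda'
  #5 SA[5]=18  'becbhaecfaabgcgda'
  #6 SA[6]=11  'behgfdfbecbhaecfaabgcgda'
  #7 SA[7]=29  'bgcgda'
  #8 SA[8]=21  'bhaecfaabgcgda'
  #9 SA[9]=1  'bhdhbcggcdbehgfdfbecbhaecfaabgcgda'
  #10 SA[10]=20  'cbhaecfaabgcgda'
  #11 SA[11]=9  'cdbehgfdfbecbhaecfaabgcgda'
  #12 SA[12]=25  'cfaabgcgda'
  #13 SA[13]=31  'cgda'
  #14 SA[14]=6  'cggcdbehgfdfbecbhaecfaabgcgda'
  #15 SA[15]=33  'da'
  #16 SA[16]=10  'dbehgfdfbecbhaecfaabgcgda'
  #17 SA[17]=16  'dfbecbhaecfaabgcgda'
  #18 SA[18]=3  'dhbcggcdbehgfdfbecbhaecfaabgcgda'
  #19 SA[19]=19  'ecbhaecfaabgcgda'
  #20 SA[20]=24  'ecfaabgcgda'
  #21 SA[21]=12  'ehgfdfbecbhaecfaabgcgda'
  #22 SA[22]=26  'faabgcgda'
  #23 SA[23]=17  'fbecbhaecfaabgcgda'
  #24 SA[24]=15  'fdfbecbhaecfaabgcgda'
  #25 SA[25]=8  'gcdbehgfdfbecbhaecfaabgcgda'
  #26 SA[26]=30  'gcgda'
  #27 SA[27]=32  'gda'
  #28 SA[28]=14  'gfdfbecbhaecfaabgcgda'
  #29 SA[29]=7  'ggcdbehgfdfbecbhaecfaabgcgda'
  #30 SA[30]=22  'haecfaabgcgda'
  #31 SA[31]=4  'hbcggcdbehgfdfbecbhaecfaabgcgda'
  #32 SA[32]=0  'hbhdhbcggcdbehgfdfbecbhaecfaabgcgda'
  #33 SA[33]=2  'hdhbcggcdbehgfdfbecbhaecfaabgcgda'
  #34 SA[34]=13  'hgfdfbecbhaecfaabgcgda'

[34, 27, 28, 23, 5, 18, 11, 29, 21, 1, 20, 9, 25, 31, 6, 33, 10, 16, 3, 19, 24, 12, 26, 17, 15, 8, 30, 32, 14, 7, 22, 4, 0, 2, 13]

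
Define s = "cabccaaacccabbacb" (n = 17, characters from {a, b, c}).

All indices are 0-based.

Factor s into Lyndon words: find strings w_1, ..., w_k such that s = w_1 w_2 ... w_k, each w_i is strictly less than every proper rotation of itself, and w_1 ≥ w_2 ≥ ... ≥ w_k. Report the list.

emit factor 1: 'c' (i=0, period=1)
emit factor 2: 'abcc' (i=1, period=4)
emit factor 3: 'aaacccabbacb' (i=5, period=12)

["c", "abcc", "aaacccabbacb"]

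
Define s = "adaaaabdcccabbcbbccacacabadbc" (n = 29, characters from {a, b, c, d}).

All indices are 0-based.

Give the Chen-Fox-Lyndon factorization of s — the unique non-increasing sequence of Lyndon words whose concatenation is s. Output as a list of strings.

emit factor 1: 'ad' (i=0, period=2)
emit factor 2: 'aaaabdcccabbcbbccacacabadbc' (i=2, period=27)

["ad", "aaaabdcccabbcbbccacacabadbc"]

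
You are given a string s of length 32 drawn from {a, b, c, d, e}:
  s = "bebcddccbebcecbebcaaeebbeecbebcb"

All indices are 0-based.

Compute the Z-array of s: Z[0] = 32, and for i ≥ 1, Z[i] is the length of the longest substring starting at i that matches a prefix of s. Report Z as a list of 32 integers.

[32, 0, 1, 0, 0, 0, 0, 0, 4, 0, 1, 0, 0, 0, 4, 0, 1, 0, 0, 0, 0, 0, 1, 2, 0, 0, 0, 4, 0, 1, 0, 1]

Z[0]=32
i=1: fresh scan; Z[1]=0
i=2: fresh scan; Z[2]=1 grow→box=[2,3)
i=3: fresh scan; Z[3]=0
i=4: fresh scan; Z[4]=0
i=5: fresh scan; Z[5]=0
i=6: fresh scan; Z[6]=0
i=7: fresh scan; Z[7]=0
i=8: fresh scan; Z[8]=4 grow→box=[8,12)
i=9: min(r-i=3, Z[1]=0)=0; Z[9]=0
i=10: min(r-i=2, Z[2]=1)=1; Z[10]=1
i=11: min(r-i=1, Z[3]=0)=0; Z[11]=0
i=12: fresh scan; Z[12]=0
i=13: fresh scan; Z[13]=0
i=14: fresh scan; Z[14]=4 grow→box=[14,18)
i=15: min(r-i=3, Z[1]=0)=0; Z[15]=0
i=16: min(r-i=2, Z[2]=1)=1; Z[16]=1
i=17: min(r-i=1, Z[3]=0)=0; Z[17]=0
i=18: fresh scan; Z[18]=0
i=19: fresh scan; Z[19]=0
i=20: fresh scan; Z[20]=0
i=21: fresh scan; Z[21]=0
i=22: fresh scan; Z[22]=1 grow→box=[22,23)
i=23: fresh scan; Z[23]=2 grow→box=[23,25)
i=24: min(r-i=1, Z[1]=0)=0; Z[24]=0
i=25: fresh scan; Z[25]=0
i=26: fresh scan; Z[26]=0
i=27: fresh scan; Z[27]=4 grow→box=[27,31)
i=28: min(r-i=3, Z[1]=0)=0; Z[28]=0
i=29: min(r-i=2, Z[2]=1)=1; Z[29]=1
i=30: min(r-i=1, Z[3]=0)=0; Z[30]=0
i=31: fresh scan; Z[31]=1 grow→box=[31,32)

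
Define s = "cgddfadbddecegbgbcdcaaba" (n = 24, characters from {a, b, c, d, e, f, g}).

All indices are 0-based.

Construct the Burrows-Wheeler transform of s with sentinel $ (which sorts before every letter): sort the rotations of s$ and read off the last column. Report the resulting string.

rank  rotation                   last
    0  $cgddfadbddecegbgbcdcaaba  a
    1  a$cgddfadbddecegbgbcdcaab  b
    2  aaba$cgddfadbddecegbgbcdc  c
    3  aba$cgddfadbddecegbgbcdca  a
    4  adbddecegbgbcdcaaba$cgddf  f
    5  ba$cgddfadbddecegbgbcdcaa  a
    6  bcdcaaba$cgddfadbddecegbg  g
    7  bddecegbgbcdcaaba$cgddfad  d
    8  bgbcdcaaba$cgddfadbddeceg  g
    9  caaba$cgddfadbddecegbgbcd  d
   10  cdcaaba$cgddfadbddecegbgb  b
   11  cegbgbcdcaaba$cgddfadbdde  e
   12  cgddfadbddecegbgbcdcaaba$  $
   13  dbddecegbgbcdcaaba$cgddfa  a
   14  dcaaba$cgddfadbddecegbgbc  c
   15  ddecegbgbcdcaaba$cgddfadb  b
   16  ddfadbddecegbgbcdcaaba$cg  g
   17  decegbgbcdcaaba$cgddfadbd  d
   18  dfadbddecegbgbcdcaaba$cgd  d
   19  ecegbgbcdcaaba$cgddfadbdd  d
   20  egbgbcdcaaba$cgddfadbddec  c
   21  fadbddecegbgbcdcaaba$cgdd  d
   22  gbcdcaaba$cgddfadbddecegb  b
   23  gbgbcdcaaba$cgddfadbddece  e
   24  gddfadbddecegbgbcdcaaba$c  c

abcafagdgdbe$acbgdddcdbec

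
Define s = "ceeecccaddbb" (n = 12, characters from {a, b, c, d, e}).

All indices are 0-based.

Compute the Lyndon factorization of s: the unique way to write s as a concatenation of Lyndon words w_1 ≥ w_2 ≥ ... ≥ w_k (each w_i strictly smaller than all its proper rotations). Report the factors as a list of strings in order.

["ceee", "c", "c", "c", "addbb"]

emit factor 1: 'ceee' (i=0, period=4)
emit factor 2: 'c' (i=4, period=1)
emit factor 3: 'c' (i=5, period=1)
emit factor 4: 'c' (i=6, period=1)
emit factor 5: 'addbb' (i=7, period=5)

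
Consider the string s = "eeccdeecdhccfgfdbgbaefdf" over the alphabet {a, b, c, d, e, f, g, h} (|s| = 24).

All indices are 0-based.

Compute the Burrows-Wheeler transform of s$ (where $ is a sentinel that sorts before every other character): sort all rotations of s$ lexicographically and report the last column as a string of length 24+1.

rank  rotation                   last
    0  $eeccdeecdhccfgfdbgbaefdf  f
    1  aefdf$eeccdeecdhccfgfdbgb  b
    2  baefdf$eeccdeecdhccfgfdbg  g
    3  bgbaefdf$eeccdeecdhccfgfd  d
    4  ccdeecdhccfgfdbgbaefdf$ee  e
    5  ccfgfdbgbaefdf$eeccdeecdh  h
    6  cdeecdhccfgfdbgbaefdf$eec  c
    7  cdhccfgfdbgbaefdf$eeccdee  e
    8  cfgfdbgbaefdf$eeccdeecdhc  c
    9  dbgbaefdf$eeccdeecdhccfgf  f
   10  deecdhccfgfdbgbaefdf$eecc  c
   11  df$eeccdeecdhccfgfdbgbaef  f
   12  dhccfgfdbgbaefdf$eeccdeec  c
   13  eccdeecdhccfgfdbgbaefdf$e  e
   14  ecdhccfgfdbgbaefdf$eeccde  e
   15  eeccdeecdhccfgfdbgbaefdf$  $
   16  eecdhccfgfdbgbaefdf$eeccd  d
   17  efdf$eeccdeecdhccfgfdbgba  a
   18  f$eeccdeecdhccfgfdbgbaefd  d
   19  fdbgbaefdf$eeccdeecdhccfg  g
   20  fdf$eeccdeecdhccfgfdbgbae  e
   21  fgfdbgbaefdf$eeccdeecdhcc  c
   22  gbaefdf$eeccdeecdhccfgfdb  b
   23  gfdbgbaefdf$eeccdeecdhccf  f
   24  hccfgfdbgbaefdf$eeccdeecd  d

fbgdehcecfcfcee$dadgecbfd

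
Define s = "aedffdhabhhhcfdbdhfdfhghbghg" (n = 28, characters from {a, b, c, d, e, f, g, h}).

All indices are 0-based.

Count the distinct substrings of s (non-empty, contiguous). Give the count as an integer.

sorted suffixes:
  #0 SA[0]=7  'abhhhcfdbdhfdfhghbghg'
  #1 SA[1]=0  'aedffdhabhhhcfdbdhfdfhghbghg'
  #2 SA[2]=15  'bdhfdfhghbghg'
  #3 SA[3]=24  'bghg'
  #4 SA[4]=8  'bhhhcfdbdhfdfhghbghg'
  #5 SA[5]=12  'cfdbdhfdfhghbghg'
  #6 SA[6]=14  'dbdhfdfhghbghg'
  #7 SA[7]=2  'dffdhabhhhcfdbdhfdfhghbghg'
  #8 SA[8]=19  'dfhghbghg'
  #9 SA[9]=5  'dhabhhhcfdbdhfdfhghbghg'
  #10 SA[10]=16  'dhfdfhghbghg'
  #11 SA[11]=1  'edffdhabhhhcfdbdhfdfhghbghg'
  #12 SA[12]=13  'fdbdhfdfhghbghg'
  #13 SA[13]=18  'fdfhghbghg'
  #14 SA[14]=4  'fdhabhhhcfdbdhfdfhghbghg'
  #15 SA[15]=3  'ffdhabhhhcfdbdhfdfhghbghg'
  #16 SA[16]=20  'fhghbghg'
  #17 SA[17]=27  'g'
  #18 SA[18]=22  'ghbghg'
  #19 SA[19]=25  'ghg'
  #20 SA[20]=6  'habhhhcfdbdhfdfhghbghg'
  #21 SA[21]=23  'hbghg'
  #22 SA[22]=11  'hcfdbdhfdfhghbghg'
  #23 SA[23]=17  'hfdfhghbghg'
  #24 SA[24]=26  'hg'
  #25 SA[25]=21  'hghbghg'
  #26 SA[26]=10  'hhcfdbdhfdfhghbghg'
  #27 SA[27]=9  'hhhcfdbdhfdfhghbghg'

SA = [7, 0, 15, 24, 8, 12, 14, 2, 19, 5, 16, 1, 13, 18, 4, 3, 20, 27, 22, 25, 6, 23, 11, 17, 26, 21, 10, 9]
rank  pair      lcp
   1  s[7:],s[0:]  1  'a'
   2  s[0:],s[15:]  0  ''
   3  s[15:],s[24:]  1  'b'
   4  s[24:],s[8:]  1  'b'
   5  s[8:],s[12:]  0  ''
   6  s[12:],s[14:]  0  ''
   7  s[14:],s[2:]  1  'd'
   8  s[2:],s[19:]  2  'df'
   9  s[19:],s[5:]  1  'd'
  10  s[5:],s[16:]  2  'dh'
  11  s[16:],s[1:]  0  ''
  12  s[1:],s[13:]  0  ''
  13  s[13:],s[18:]  2  'fd'
  14  s[18:],s[4:]  2  'fd'
  15  s[4:],s[3:]  1  'f'
  16  s[3:],s[20:]  1  'f'
  17  s[20:],s[27:]  0  ''
  18  s[27:],s[22:]  1  'g'
  19  s[22:],s[25:]  2  'gh'
  20  s[25:],s[6:]  0  ''
  21  s[6:],s[23:]  1  'h'
  22  s[23:],s[11:]  1  'h'
  23  s[11:],s[17:]  1  'h'
  24  s[17:],s[26:]  1  'h'
  25  s[26:],s[21:]  2  'hg'
  26  s[21:],s[10:]  1  'h'
  27  s[10:],s[9:]  2  'hh'

n(n+1)/2 = 28·29/2 = 406
Σ LCP = 0 + 1 + 0 + 1 + 1 + 0 + 0 + 1 + 2 + 1 + 2 + 0 + 0 + 2 + 2 + 1 + 1 + 0 + 1 + 2 + 0 + 1 + 1 + 1 + 1 + 2 + 1 + 2 = 27
distinct = 406 − 27 = 379

379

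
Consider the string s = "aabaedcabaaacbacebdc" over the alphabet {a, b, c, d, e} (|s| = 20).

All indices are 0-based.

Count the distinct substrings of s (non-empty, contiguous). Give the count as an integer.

rank | idx | suffix
   0 |   9 | aaacbacebdc
   1 |   0 | aabaedcabaaacbacebdc
   2 |  10 | aacbacebdc
   3 |   7 | abaaacbacebdc
   4 |   1 | abaedcabaaacbacebdc
   5 |  11 | acbacebdc
   6 |  14 | acebdc
   7 |   3 | aedcabaaacbacebdc
   8 |   8 | baaacbacebdc
   9 |  13 | bacebdc
  10 |   2 | baedcabaaacbacebdc
  11 |  17 | bdc
  12 |  19 | c
  13 |   6 | cabaaacbacebdc
  14 |  12 | cbacebdc
  15 |  15 | cebdc
  16 |  18 | dc
  17 |   5 | dcabaaacbacebdc
  18 |  16 | ebdc
  19 |   4 | edcabaaacbacebdc

SA = [9, 0, 10, 7, 1, 11, 14, 3, 8, 13, 2, 17, 19, 6, 12, 15, 18, 5, 16, 4]
rank  pair      lcp
   1  s[9:],s[0:]  2  'aa'
   2  s[0:],s[10:]  2  'aa'
   3  s[10:],s[7:]  1  'a'
   4  s[7:],s[1:]  3  'aba'
   5  s[1:],s[11:]  1  'a'
   6  s[11:],s[14:]  2  'ac'
   7  s[14:],s[3:]  1  'a'
   8  s[3:],s[8:]  0  ''
   9  s[8:],s[13:]  2  'ba'
  10  s[13:],s[2:]  2  'ba'
  11  s[2:],s[17:]  1  'b'
  12  s[17:],s[19:]  0  ''
  13  s[19:],s[6:]  1  'c'
  14  s[6:],s[12:]  1  'c'
  15  s[12:],s[15:]  1  'c'
  16  s[15:],s[18:]  0  ''
  17  s[18:],s[5:]  2  'dc'
  18  s[5:],s[16:]  0  ''
  19  s[16:],s[4:]  1  'e'

n(n+1)/2 = 20·21/2 = 210
Σ LCP = 0 + 2 + 2 + 1 + 3 + 1 + 2 + 1 + 0 + 2 + 2 + 1 + 0 + 1 + 1 + 1 + 0 + 2 + 0 + 1 = 23
distinct = 210 − 23 = 187

187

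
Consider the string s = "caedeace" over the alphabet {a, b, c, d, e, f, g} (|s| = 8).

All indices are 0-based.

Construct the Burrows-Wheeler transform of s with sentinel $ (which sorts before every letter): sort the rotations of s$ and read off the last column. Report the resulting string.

rank  rotation   last
    0  $caedeace  e
    1  ace$caede  e
    2  aedeace$c  c
    3  caedeace$  $
    4  ce$caedea  a
    5  deace$cae  e
    6  e$caedeac  c
    7  eace$caed  d
    8  edeace$ca  a

eec$aecda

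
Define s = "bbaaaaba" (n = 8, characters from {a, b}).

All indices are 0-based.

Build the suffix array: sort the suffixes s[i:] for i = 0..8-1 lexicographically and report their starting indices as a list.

[7, 2, 3, 4, 5, 6, 1, 0]

sorted suffixes:
  #0 SA[0]=7  'a'
  #1 SA[1]=2  'aaaaba'
  #2 SA[2]=3  'aaaba'
  #3 SA[3]=4  'aaba'
  #4 SA[4]=5  'aba'
  #5 SA[5]=6  'ba'
  #6 SA[6]=1  'baaaaba'
  #7 SA[7]=0  'bbaaaaba'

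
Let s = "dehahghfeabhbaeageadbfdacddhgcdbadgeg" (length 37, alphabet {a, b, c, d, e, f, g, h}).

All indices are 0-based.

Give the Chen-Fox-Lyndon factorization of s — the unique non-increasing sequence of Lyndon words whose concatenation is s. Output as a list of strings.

emit factor 1: 'deh' (i=0, period=3)
emit factor 2: 'ahghfe' (i=3, period=6)
emit factor 3: 'abhbaeageadbfdacddhgcdbadgeg' (i=9, period=28)

["deh", "ahghfe", "abhbaeageadbfdacddhgcdbadgeg"]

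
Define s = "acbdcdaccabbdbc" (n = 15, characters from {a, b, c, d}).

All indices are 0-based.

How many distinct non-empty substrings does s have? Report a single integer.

sorted suffixes:
  #0 SA[0]=9  'abbdbc'
  #1 SA[1]=0  'acbdcdaccabbdbc'
  #2 SA[2]=6  'accabbdbc'
  #3 SA[3]=10  'bbdbc'
  #4 SA[4]=13  'bc'
  #5 SA[5]=11  'bdbc'
  #6 SA[6]=2  'bdcdaccabbdbc'
  #7 SA[7]=14  'c'
  #8 SA[8]=8  'cabbdbc'
  #9 SA[9]=1  'cbdcdaccabbdbc'
  #10 SA[10]=7  'ccabbdbc'
  #11 SA[11]=4  'cdaccabbdbc'
  #12 SA[12]=5  'daccabbdbc'
  #13 SA[13]=12  'dbc'
  #14 SA[14]=3  'dcdaccabbdbc'

SA = [9, 0, 6, 10, 13, 11, 2, 14, 8, 1, 7, 4, 5, 12, 3]
rank  pair      lcp
   1  s[9:],s[0:]  1  'a'
   2  s[0:],s[6:]  2  'ac'
   3  s[6:],s[10:]  0  ''
   4  s[10:],s[13:]  1  'b'
   5  s[13:],s[11:]  1  'b'
   6  s[11:],s[2:]  2  'bd'
   7  s[2:],s[14:]  0  ''
   8  s[14:],s[8:]  1  'c'
   9  s[8:],s[1:]  1  'c'
  10  s[1:],s[7:]  1  'c'
  11  s[7:],s[4:]  1  'c'
  12  s[4:],s[5:]  0  ''
  13  s[5:],s[12:]  1  'd'
  14  s[12:],s[3:]  1  'd'

n(n+1)/2 = 15·16/2 = 120
Σ LCP = 0 + 1 + 2 + 0 + 1 + 1 + 2 + 0 + 1 + 1 + 1 + 1 + 0 + 1 + 1 = 13
distinct = 120 − 13 = 107

107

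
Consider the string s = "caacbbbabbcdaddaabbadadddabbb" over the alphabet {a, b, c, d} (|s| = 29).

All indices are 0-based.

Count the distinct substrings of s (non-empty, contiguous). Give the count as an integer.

386

rank→(start, suffix):
  0 → (15, 'aabbadadddabbb')
  1 → (1, 'aacbbbabbcdaddaabbadadddabbb')
  2 → (16, 'abbadadddabbb')
  3 → (25, 'abbb')
  4 → (7, 'abbcdaddaabbadadddabbb')
  5 → (2, 'acbbbabbcdaddaabbadadddabbb')
  6 → (19, 'adadddabbb')
  7 → (12, 'addaabbadadddabbb')
  8 → (21, 'adddabbb')
  9 → (28, 'b')
  10 → (6, 'babbcdaddaabbadadddabbb')
  11 → (18, 'badadddabbb')
  12 → (27, 'bb')
  13 → (5, 'bbabbcdaddaabbadadddabbb')
  14 → (17, 'bbadadddabbb')
  15 → (26, 'bbb')
  16 → (4, 'bbbabbcdaddaabbadadddabbb')
  17 → (8, 'bbcdaddaabbadadddabbb')
  18 → (9, 'bcdaddaabbadadddabbb')
  19 → (0, 'caacbbbabbcdaddaabbadadddabbb')
  20 → (3, 'cbbbabbcdaddaabbadadddabbb')
  21 → (10, 'cdaddaabbadadddabbb')
  22 → (14, 'daabbadadddabbb')
  23 → (24, 'dabbb')
  24 → (11, 'daddaabbadadddabbb')
  25 → (20, 'dadddabbb')
  26 → (13, 'ddaabbadadddabbb')
  27 → (23, 'ddabbb')
  28 → (22, 'dddabbb')

SA = [15, 1, 16, 25, 7, 2, 19, 12, 21, 28, 6, 18, 27, 5, 17, 26, 4, 8, 9, 0, 3, 10, 14, 24, 11, 20, 13, 23, 22]
i: (SA[i-1],SA[i]) lcp shared
  1: (15,1) 2 'aa'
  2: (1,16) 1 'a'
  3: (16,25) 3 'abb'
  4: (25,7) 3 'abb'
  5: (7,2) 1 'a'
  6: (2,19) 1 'a'
  7: (19,12) 2 'ad'
  8: (12,21) 3 'add'
  9: (21,28) 0 ''
  10: (28,6) 1 'b'
  11: (6,18) 2 'ba'
  12: (18,27) 1 'b'
  13: (27,5) 2 'bb'
  14: (5,17) 3 'bba'
  15: (17,26) 2 'bb'
  16: (26,4) 3 'bbb'
  17: (4,8) 2 'bb'
  18: (8,9) 1 'b'
  19: (9,0) 0 ''
  20: (0,3) 1 'c'
  21: (3,10) 1 'c'
  22: (10,14) 0 ''
  23: (14,24) 2 'da'
  24: (24,11) 2 'da'
  25: (11,20) 4 'dadd'
  26: (20,13) 1 'd'
  27: (13,23) 3 'dda'
  28: (23,22) 2 'dd'

n(n+1)/2 = 29·30/2 = 435
Σ LCP = 0 + 2 + 1 + 3 + 3 + 1 + 1 + 2 + 3 + 0 + 1 + 2 + 1 + 2 + 3 + 2 + 3 + 2 + 1 + 0 + 1 + 1 + 0 + 2 + 2 + 4 + 1 + 3 + 2 = 49
distinct = 435 − 49 = 386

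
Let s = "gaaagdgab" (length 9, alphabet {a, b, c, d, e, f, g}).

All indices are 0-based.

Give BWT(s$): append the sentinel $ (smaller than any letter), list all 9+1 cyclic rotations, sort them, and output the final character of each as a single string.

rank  rotation    last
    0  $gaaagdgab  b
    1  aaagdgab$g  g
    2  aagdgab$ga  a
    3  ab$gaaagdg  g
    4  agdgab$gaa  a
    5  b$gaaagdga  a
    6  dgab$gaaag  g
    7  gaaagdgab$  $
    8  gab$gaaagd  d
    9  gdgab$gaaa  a

bgagaag$da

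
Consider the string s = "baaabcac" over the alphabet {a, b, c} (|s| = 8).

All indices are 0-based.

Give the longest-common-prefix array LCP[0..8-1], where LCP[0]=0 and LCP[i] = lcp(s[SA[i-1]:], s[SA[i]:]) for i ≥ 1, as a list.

[0, 2, 1, 1, 0, 1, 0, 1]

rank | idx | suffix
   0 |   1 | aaabcac
   1 |   2 | aabcac
   2 |   3 | abcac
   3 |   6 | ac
   4 |   0 | baaabcac
   5 |   4 | bcac
   6 |   7 | c
   7 |   5 | cac

SA = [1, 2, 3, 6, 0, 4, 7, 5]
i: (SA[i-1],SA[i]) lcp shared
  1: (1,2) 2 'aa'
  2: (2,3) 1 'a'
  3: (3,6) 1 'a'
  4: (6,0) 0 ''
  5: (0,4) 1 'b'
  6: (4,7) 0 ''
  7: (7,5) 1 'c'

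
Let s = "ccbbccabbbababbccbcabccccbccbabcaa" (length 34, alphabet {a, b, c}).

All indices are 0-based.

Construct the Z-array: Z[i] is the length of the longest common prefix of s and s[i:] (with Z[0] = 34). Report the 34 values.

Z[0]=34
i=1: fresh scan; Z[1]=1 grow→box=[1,2)
i=2: fresh scan; Z[2]=0
i=3: fresh scan; Z[3]=0
i=4: fresh scan; Z[4]=2 grow→box=[4,6)
i=5: min(r-i=1, Z[1]=1)=1; Z[5]=1
i=6: fresh scan; Z[6]=0
i=7: fresh scan; Z[7]=0
i=8: fresh scan; Z[8]=0
i=9: fresh scan; Z[9]=0
i=10: fresh scan; Z[10]=0
i=11: fresh scan; Z[11]=0
i=12: fresh scan; Z[12]=0
i=13: fresh scan; Z[13]=0
i=14: fresh scan; Z[14]=0
i=15: fresh scan; Z[15]=3 grow→box=[15,18)
i=16: min(r-i=2, Z[1]=1)=1; Z[16]=1
i=17: min(r-i=1, Z[2]=0)=0; Z[17]=0
i=18: fresh scan; Z[18]=1 grow→box=[18,19)
i=19: fresh scan; Z[19]=0
i=20: fresh scan; Z[20]=0
i=21: fresh scan; Z[21]=2 grow→box=[21,23)
i=22: min(r-i=1, Z[1]=1)=1; Z[22]=2 grow→box=[22,24)
i=23: min(r-i=1, Z[1]=1)=1; Z[23]=3 grow→box=[23,26)
i=24: min(r-i=2, Z[1]=1)=1; Z[24]=1
i=25: min(r-i=1, Z[2]=0)=0; Z[25]=0
i=26: fresh scan; Z[26]=3 grow→box=[26,29)
i=27: min(r-i=2, Z[1]=1)=1; Z[27]=1
i=28: min(r-i=1, Z[2]=0)=0; Z[28]=0
i=29: fresh scan; Z[29]=0
i=30: fresh scan; Z[30]=0
i=31: fresh scan; Z[31]=1 grow→box=[31,32)
i=32: fresh scan; Z[32]=0
i=33: fresh scan; Z[33]=0

[34, 1, 0, 0, 2, 1, 0, 0, 0, 0, 0, 0, 0, 0, 0, 3, 1, 0, 1, 0, 0, 2, 2, 3, 1, 0, 3, 1, 0, 0, 0, 1, 0, 0]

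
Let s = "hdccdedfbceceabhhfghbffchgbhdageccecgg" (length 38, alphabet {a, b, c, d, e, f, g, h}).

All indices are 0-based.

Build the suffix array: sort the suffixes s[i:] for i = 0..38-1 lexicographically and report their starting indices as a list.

sorted suffixes:
  #0 SA[0]=13  'abhhfghbffchgbhdageccecgg'
  #1 SA[1]=29  'ageccecgg'
  #2 SA[2]=8  'bceceabhhfghbffchgbhdageccecgg'
  #3 SA[3]=20  'bffchgbhdageccecgg'
  #4 SA[4]=26  'bhdageccecgg'
  #5 SA[5]=14  'bhhfghbffchgbhdageccecgg'
  #6 SA[6]=2  'ccdedfbceceabhhfghbffchgbhdageccecgg'
  #7 SA[7]=32  'ccecgg'
  #8 SA[8]=3  'cdedfbceceabhhfghbffchgbhdageccecgg'
  #9 SA[9]=11  'ceabhhfghbffchgbhdageccecgg'
  #10 SA[10]=9  'ceceabhhfghbffchgbhdageccecgg'
  #11 SA[11]=33  'cecgg'
  #12 SA[12]=35  'cgg'
  #13 SA[13]=23  'chgbhdageccecgg'
  #14 SA[14]=28  'dageccecgg'
  #15 SA[15]=1  'dccdedfbceceabhhfghbffchgbhdageccecgg'
  #16 SA[16]=4  'dedfbceceabhhfghbffchgbhdageccecgg'
  #17 SA[17]=6  'dfbceceabhhfghbffchgbhdageccecgg'
  #18 SA[18]=12  'eabhhfghbffchgbhdageccecgg'
  #19 SA[19]=31  'eccecgg'
  #20 SA[20]=10  'eceabhhfghbffchgbhdageccecgg'
  #21 SA[21]=34  'ecgg'
  #22 SA[22]=5  'edfbceceabhhfghbffchgbhdageccecgg'
  #23 SA[23]=7  'fbceceabhhfghbffchgbhdageccecgg'
  #24 SA[24]=22  'fchgbhdageccecgg'
  #25 SA[25]=21  'ffchgbhdageccecgg'
  #26 SA[26]=17  'fghbffchgbhdageccecgg'
  #27 SA[27]=37  'g'
  #28 SA[28]=25  'gbhdageccecgg'
  #29 SA[29]=30  'geccecgg'
  #30 SA[30]=36  'gg'
  #31 SA[31]=18  'ghbffchgbhdageccecgg'
  #32 SA[32]=19  'hbffchgbhdageccecgg'
  #33 SA[33]=27  'hdageccecgg'
  #34 SA[34]=0  'hdccdedfbceceabhhfghbffchgbhdageccecgg'
  #35 SA[35]=16  'hfghbffchgbhdageccecgg'
  #36 SA[36]=24  'hgbhdageccecgg'
  #37 SA[37]=15  'hhfghbffchgbhdageccecgg'

[13, 29, 8, 20, 26, 14, 2, 32, 3, 11, 9, 33, 35, 23, 28, 1, 4, 6, 12, 31, 10, 34, 5, 7, 22, 21, 17, 37, 25, 30, 36, 18, 19, 27, 0, 16, 24, 15]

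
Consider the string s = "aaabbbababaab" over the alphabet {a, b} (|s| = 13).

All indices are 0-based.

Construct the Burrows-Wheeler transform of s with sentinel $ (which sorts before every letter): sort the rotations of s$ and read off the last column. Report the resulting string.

rank  rotation        last
    0  $aaabbbababaab  b
    1  aaabbbababaab$  $
    2  aab$aaabbbabab  b
    3  aabbbababaab$a  a
    4  ab$aaabbbababa  a
    5  abaab$aaabbbab  b
    6  ababaab$aaabbb  b
    7  abbbababaab$aa  a
    8  b$aaabbbababaa  a
    9  baab$aaabbbaba  a
   10  babaab$aaabbba  a
   11  bababaab$aaabb  b
   12  bbababaab$aaab  b
   13  bbbababaab$aaa  a

b$baabbaaaabba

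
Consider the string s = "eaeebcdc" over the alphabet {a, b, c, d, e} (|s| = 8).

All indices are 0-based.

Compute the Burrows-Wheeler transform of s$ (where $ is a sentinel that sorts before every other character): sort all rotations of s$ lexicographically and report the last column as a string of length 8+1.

ceedbc$ea

rank  rotation   last
    0  $eaeebcdc  c
    1  aeebcdc$e  e
    2  bcdc$eaee  e
    3  c$eaeebcd  d
    4  cdc$eaeeb  b
    5  dc$eaeebc  c
    6  eaeebcdc$  $
    7  ebcdc$eae  e
    8  eebcdc$ea  a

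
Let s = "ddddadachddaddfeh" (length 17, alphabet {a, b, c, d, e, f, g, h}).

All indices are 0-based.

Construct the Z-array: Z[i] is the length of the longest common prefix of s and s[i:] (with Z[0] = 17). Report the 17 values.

Z[0]=17
i=1: i≥r, start 0; Z[1]=3 grow→box=[1,4)
i=2: min(r-i=2, Z[1]=3)=2; Z[2]=2
i=3: min(r-i=1, Z[2]=2)=1; Z[3]=1
i=4: i≥r, start 0; Z[4]=0
i=5: i≥r, start 0; Z[5]=1 grow→box=[5,6)
i=6: i≥r, start 0; Z[6]=0
i=7: i≥r, start 0; Z[7]=0
i=8: i≥r, start 0; Z[8]=0
i=9: i≥r, start 0; Z[9]=2 grow→box=[9,11)
i=10: min(r-i=1, Z[1]=3)=1; Z[10]=1
i=11: i≥r, start 0; Z[11]=0
i=12: i≥r, start 0; Z[12]=2 grow→box=[12,14)
i=13: min(r-i=1, Z[1]=3)=1; Z[13]=1
i=14: i≥r, start 0; Z[14]=0
i=15: i≥r, start 0; Z[15]=0
i=16: i≥r, start 0; Z[16]=0

[17, 3, 2, 1, 0, 1, 0, 0, 0, 2, 1, 0, 2, 1, 0, 0, 0]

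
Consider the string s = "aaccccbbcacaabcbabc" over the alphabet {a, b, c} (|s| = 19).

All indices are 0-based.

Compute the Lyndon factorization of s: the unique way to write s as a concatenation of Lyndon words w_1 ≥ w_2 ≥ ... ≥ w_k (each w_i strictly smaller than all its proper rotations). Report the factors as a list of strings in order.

["aaccccbbcac", "aabcbabc"]

emit factor 1: 'aaccccbbcac' (i=0, period=11)
emit factor 2: 'aabcbabc' (i=11, period=8)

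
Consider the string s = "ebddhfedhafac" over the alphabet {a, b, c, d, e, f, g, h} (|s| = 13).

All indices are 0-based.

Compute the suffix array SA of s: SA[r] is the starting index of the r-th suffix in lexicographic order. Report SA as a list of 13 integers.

sorted suffixes:
  #0 SA[0]=11  'ac'
  #1 SA[1]=9  'afac'
  #2 SA[2]=1  'bddhfedhafac'
  #3 SA[3]=12  'c'
  #4 SA[4]=2  'ddhfedhafac'
  #5 SA[5]=7  'dhafac'
  #6 SA[6]=3  'dhfedhafac'
  #7 SA[7]=0  'ebddhfedhafac'
  #8 SA[8]=6  'edhafac'
  #9 SA[9]=10  'fac'
  #10 SA[10]=5  'fedhafac'
  #11 SA[11]=8  'hafac'
  #12 SA[12]=4  'hfedhafac'

[11, 9, 1, 12, 2, 7, 3, 0, 6, 10, 5, 8, 4]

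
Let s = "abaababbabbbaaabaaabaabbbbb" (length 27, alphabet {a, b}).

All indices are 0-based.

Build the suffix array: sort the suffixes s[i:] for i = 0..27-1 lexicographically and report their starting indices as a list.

rank | idx | suffix
   0 |  12 | aaabaaabaabbbbb
   1 |  16 | aaabaabbbbb
   2 |  13 | aabaaabaabbbbb
   3 |  17 | aabaabbbbb
   4 |   2 | aababbabbbaaabaaabaabbbbb
   5 |  20 | aabbbbb
   6 |  14 | abaaabaabbbbb
   7 |   0 | abaababbabbbaaabaaabaabbbbb
   8 |  18 | abaabbbbb
   9 |   3 | ababbabbbaaabaaabaabbbbb
  10 |   5 | abbabbbaaabaaabaabbbbb
  11 |   8 | abbbaaabaaabaabbbbb
  12 |  21 | abbbbb
  13 |  26 | b
  14 |  11 | baaabaaabaabbbbb
  15 |  15 | baaabaabbbbb
  16 |   1 | baababbabbbaaabaaabaabbbbb
  17 |  19 | baabbbbb
  18 |   4 | babbabbbaaabaaabaabbbbb
  19 |   7 | babbbaaabaaabaabbbbb
  20 |  25 | bb
  21 |  10 | bbaaabaaabaabbbbb
  22 |   6 | bbabbbaaabaaabaabbbbb
  23 |  24 | bbb
  24 |   9 | bbbaaabaaabaabbbbb
  25 |  23 | bbbb
  26 |  22 | bbbbb

[12, 16, 13, 17, 2, 20, 14, 0, 18, 3, 5, 8, 21, 26, 11, 15, 1, 19, 4, 7, 25, 10, 6, 24, 9, 23, 22]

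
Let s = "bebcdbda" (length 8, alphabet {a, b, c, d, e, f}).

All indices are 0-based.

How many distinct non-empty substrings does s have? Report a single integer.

33

sorted suffixes:
  #0 SA[0]=7  'a'
  #1 SA[1]=2  'bcdbda'
  #2 SA[2]=5  'bda'
  #3 SA[3]=0  'bebcdbda'
  #4 SA[4]=3  'cdbda'
  #5 SA[5]=6  'da'
  #6 SA[6]=4  'dbda'
  #7 SA[7]=1  'ebcdbda'

SA = [7, 2, 5, 0, 3, 6, 4, 1]
[i] adj suffixes → lcp
  [1] 7/2 → 0 ('')
  [2] 2/5 → 1 ('b')
  [3] 5/0 → 1 ('b')
  [4] 0/3 → 0 ('')
  [5] 3/6 → 0 ('')
  [6] 6/4 → 1 ('d')
  [7] 4/1 → 0 ('')

n(n+1)/2 = 8·9/2 = 36
Σ LCP = 0 + 0 + 1 + 1 + 0 + 0 + 1 + 0 = 3
distinct = 36 − 3 = 33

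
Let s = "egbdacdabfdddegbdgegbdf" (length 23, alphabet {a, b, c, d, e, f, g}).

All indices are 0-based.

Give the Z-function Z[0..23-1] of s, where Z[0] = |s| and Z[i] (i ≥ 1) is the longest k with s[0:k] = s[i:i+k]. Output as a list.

[23, 0, 0, 0, 0, 0, 0, 0, 0, 0, 0, 0, 0, 4, 0, 0, 0, 0, 4, 0, 0, 0, 0]

Z[0]=23
i=1: fresh scan; Z[1]=0
i=2: fresh scan; Z[2]=0
i=3: fresh scan; Z[3]=0
i=4: fresh scan; Z[4]=0
i=5: fresh scan; Z[5]=0
i=6: fresh scan; Z[6]=0
i=7: fresh scan; Z[7]=0
i=8: fresh scan; Z[8]=0
i=9: fresh scan; Z[9]=0
i=10: fresh scan; Z[10]=0
i=11: fresh scan; Z[11]=0
i=12: fresh scan; Z[12]=0
i=13: fresh scan; Z[13]=4 extend→box=[13,17)
i=14: min(r-i=3, Z[1]=0)=0; Z[14]=0
i=15: min(r-i=2, Z[2]=0)=0; Z[15]=0
i=16: min(r-i=1, Z[3]=0)=0; Z[16]=0
i=17: fresh scan; Z[17]=0
i=18: fresh scan; Z[18]=4 extend→box=[18,22)
i=19: min(r-i=3, Z[1]=0)=0; Z[19]=0
i=20: min(r-i=2, Z[2]=0)=0; Z[20]=0
i=21: min(r-i=1, Z[3]=0)=0; Z[21]=0
i=22: fresh scan; Z[22]=0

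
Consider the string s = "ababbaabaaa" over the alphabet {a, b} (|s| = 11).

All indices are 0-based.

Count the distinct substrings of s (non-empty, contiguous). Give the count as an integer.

49

sorted suffixes:
  #0 SA[0]=10  'a'
  #1 SA[1]=9  'aa'
  #2 SA[2]=8  'aaa'
  #3 SA[3]=5  'aabaaa'
  #4 SA[4]=6  'abaaa'
  #5 SA[5]=0  'ababbaabaaa'
  #6 SA[6]=2  'abbaabaaa'
  #7 SA[7]=7  'baaa'
  #8 SA[8]=4  'baabaaa'
  #9 SA[9]=1  'babbaabaaa'
  #10 SA[10]=3  'bbaabaaa'

SA = [10, 9, 8, 5, 6, 0, 2, 7, 4, 1, 3]
[i] adj suffixes → lcp
  [1] 10/9 → 1 ('a')
  [2] 9/8 → 2 ('aa')
  [3] 8/5 → 2 ('aa')
  [4] 5/6 → 1 ('a')
  [5] 6/0 → 3 ('aba')
  [6] 0/2 → 2 ('ab')
  [7] 2/7 → 0 ('')
  [8] 7/4 → 3 ('baa')
  [9] 4/1 → 2 ('ba')
  [10] 1/3 → 1 ('b')

n(n+1)/2 = 11·12/2 = 66
Σ LCP = 0 + 1 + 2 + 2 + 1 + 3 + 2 + 0 + 3 + 2 + 1 = 17
distinct = 66 − 17 = 49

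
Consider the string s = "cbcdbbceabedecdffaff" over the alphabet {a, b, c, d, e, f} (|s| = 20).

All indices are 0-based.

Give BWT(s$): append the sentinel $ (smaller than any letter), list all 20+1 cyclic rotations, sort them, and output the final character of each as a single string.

fefdcba$bebceccdbffad

rank  rotation               last
    0  $cbcdbbceabedecdffaff  f
    1  abedecdffaff$cbcdbbce  e
    2  aff$cbcdbbceabedecdff  f
    3  bbceabedecdffaff$cbcd  d
    4  bcdbbceabedecdffaff$c  c
    5  bceabedecdffaff$cbcdb  b
    6  bedecdffaff$cbcdbbcea  a
    7  cbcdbbceabedecdffaff$  $
    8  cdbbceabedecdffaff$cb  b
    9  cdffaff$cbcdbbceabede  e
   10  ceabedecdffaff$cbcdbb  b
   11  dbbceabedecdffaff$cbc  c
   12  decdffaff$cbcdbbceabe  e
   13  dffaff$cbcdbbceabedec  c
   14  eabedecdffaff$cbcdbbc  c
   15  ecdffaff$cbcdbbceabed  d
   16  edecdffaff$cbcdbbceab  b
   17  f$cbcdbbceabedecdffaf  f
   18  faff$cbcdbbceabedecdf  f
   19  ff$cbcdbbceabedecdffa  a
   20  ffaff$cbcdbbceabedecd  d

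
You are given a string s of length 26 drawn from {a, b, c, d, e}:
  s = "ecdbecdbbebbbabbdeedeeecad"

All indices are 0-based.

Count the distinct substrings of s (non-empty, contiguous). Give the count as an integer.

rank→(start, suffix):
  0 → (13, 'abbdeedeeecad')
  1 → (24, 'ad')
  2 → (12, 'babbdeedeeecad')
  3 → (11, 'bbabbdeedeeecad')
  4 → (10, 'bbbabbdeedeeecad')
  5 → (14, 'bbdeedeeecad')
  6 → (7, 'bbebbbabbdeedeeecad')
  7 → (15, 'bdeedeeecad')
  8 → (8, 'bebbbabbdeedeeecad')
  9 → (3, 'becdbbebbbabbdeedeeecad')
  10 → (23, 'cad')
  11 → (5, 'cdbbebbbabbdeedeeecad')
  12 → (1, 'cdbecdbbebbbabbdeedeeecad')
  13 → (25, 'd')
  14 → (6, 'dbbebbbabbdeedeeecad')
  15 → (2, 'dbecdbbebbbabbdeedeeecad')
  16 → (16, 'deedeeecad')
  17 → (19, 'deeecad')
  18 → (9, 'ebbbabbdeedeeecad')
  19 → (22, 'ecad')
  20 → (4, 'ecdbbebbbabbdeedeeecad')
  21 → (0, 'ecdbecdbbebbbabbdeedeeecad')
  22 → (18, 'edeeecad')
  23 → (21, 'eecad')
  24 → (17, 'eedeeecad')
  25 → (20, 'eeecad')

SA = [13, 24, 12, 11, 10, 14, 7, 15, 8, 3, 23, 5, 1, 25, 6, 2, 16, 19, 9, 22, 4, 0, 18, 21, 17, 20]
rank  pair      lcp
   1  s[13:],s[24:]  1  'a'
   2  s[24:],s[12:]  0  ''
   3  s[12:],s[11:]  1  'b'
   4  s[11:],s[10:]  2  'bb'
   5  s[10:],s[14:]  2  'bb'
   6  s[14:],s[7:]  2  'bb'
   7  s[7:],s[15:]  1  'b'
   8  s[15:],s[8:]  1  'b'
   9  s[8:],s[3:]  2  'be'
  10  s[3:],s[23:]  0  ''
  11  s[23:],s[5:]  1  'c'
  12  s[5:],s[1:]  3  'cdb'
  13  s[1:],s[25:]  0  ''
  14  s[25:],s[6:]  1  'd'
  15  s[6:],s[2:]  2  'db'
  16  s[2:],s[16:]  1  'd'
  17  s[16:],s[19:]  3  'dee'
  18  s[19:],s[9:]  0  ''
  19  s[9:],s[22:]  1  'e'
  20  s[22:],s[4:]  2  'ec'
  21  s[4:],s[0:]  4  'ecdb'
  22  s[0:],s[18:]  1  'e'
  23  s[18:],s[21:]  1  'e'
  24  s[21:],s[17:]  2  'ee'
  25  s[17:],s[20:]  2  'ee'

n(n+1)/2 = 26·27/2 = 351
Σ LCP = 0 + 1 + 0 + 1 + 2 + 2 + 2 + 1 + 1 + 2 + 0 + 1 + 3 + 0 + 1 + 2 + 1 + 3 + 0 + 1 + 2 + 4 + 1 + 1 + 2 + 2 = 36
distinct = 351 − 36 = 315

315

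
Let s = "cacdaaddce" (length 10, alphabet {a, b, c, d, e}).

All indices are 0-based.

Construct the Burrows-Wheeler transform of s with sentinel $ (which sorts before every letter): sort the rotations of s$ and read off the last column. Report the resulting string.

rank  rotation     last
    0  $cacdaaddce  e
    1  aaddce$cacd  d
    2  acdaaddce$c  c
    3  addce$cacda  a
    4  cacdaaddce$  $
    5  cdaaddce$ca  a
    6  ce$cacdaadd  d
    7  daaddce$cac  c
    8  dce$cacdaad  d
    9  ddce$cacdaa  a
   10  e$cacdaaddc  c

edca$adcdac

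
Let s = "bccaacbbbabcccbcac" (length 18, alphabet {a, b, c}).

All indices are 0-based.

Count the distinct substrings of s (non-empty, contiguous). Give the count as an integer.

rank | idx | suffix
   0 |   3 | aacbbbabcccbcac
   1 |   9 | abcccbcac
   2 |  16 | ac
   3 |   4 | acbbbabcccbcac
   4 |   8 | babcccbcac
   5 |   7 | bbabcccbcac
   6 |   6 | bbbabcccbcac
   7 |  14 | bcac
   8 |   0 | bccaacbbbabcccbcac
   9 |  10 | bcccbcac
  10 |  17 | c
  11 |   2 | caacbbbabcccbcac
  12 |  15 | cac
  13 |   5 | cbbbabcccbcac
  14 |  13 | cbcac
  15 |   1 | ccaacbbbabcccbcac
  16 |  12 | ccbcac
  17 |  11 | cccbcac

SA = [3, 9, 16, 4, 8, 7, 6, 14, 0, 10, 17, 2, 15, 5, 13, 1, 12, 11]
rank  pair      lcp
   1  s[3:],s[9:]  1  'a'
   2  s[9:],s[16:]  1  'a'
   3  s[16:],s[4:]  2  'ac'
   4  s[4:],s[8:]  0  ''
   5  s[8:],s[7:]  1  'b'
   6  s[7:],s[6:]  2  'bb'
   7  s[6:],s[14:]  1  'b'
   8  s[14:],s[0:]  2  'bc'
   9  s[0:],s[10:]  3  'bcc'
  10  s[10:],s[17:]  0  ''
  11  s[17:],s[2:]  1  'c'
  12  s[2:],s[15:]  2  'ca'
  13  s[15:],s[5:]  1  'c'
  14  s[5:],s[13:]  2  'cb'
  15  s[13:],s[1:]  1  'c'
  16  s[1:],s[12:]  2  'cc'
  17  s[12:],s[11:]  2  'cc'

n(n+1)/2 = 18·19/2 = 171
Σ LCP = 0 + 1 + 1 + 2 + 0 + 1 + 2 + 1 + 2 + 3 + 0 + 1 + 2 + 1 + 2 + 1 + 2 + 2 = 24
distinct = 171 − 24 = 147

147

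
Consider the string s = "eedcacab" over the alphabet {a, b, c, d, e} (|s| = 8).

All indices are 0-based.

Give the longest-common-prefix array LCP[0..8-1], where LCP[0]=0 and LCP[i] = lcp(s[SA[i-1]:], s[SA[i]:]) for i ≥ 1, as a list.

rank→(start, suffix):
  0 → (6, 'ab')
  1 → (4, 'acab')
  2 → (7, 'b')
  3 → (5, 'cab')
  4 → (3, 'cacab')
  5 → (2, 'dcacab')
  6 → (1, 'edcacab')
  7 → (0, 'eedcacab')

SA = [6, 4, 7, 5, 3, 2, 1, 0]
rank  pair      lcp
   1  s[6:],s[4:]  1  'a'
   2  s[4:],s[7:]  0  ''
   3  s[7:],s[5:]  0  ''
   4  s[5:],s[3:]  2  'ca'
   5  s[3:],s[2:]  0  ''
   6  s[2:],s[1:]  0  ''
   7  s[1:],s[0:]  1  'e'

[0, 1, 0, 0, 2, 0, 0, 1]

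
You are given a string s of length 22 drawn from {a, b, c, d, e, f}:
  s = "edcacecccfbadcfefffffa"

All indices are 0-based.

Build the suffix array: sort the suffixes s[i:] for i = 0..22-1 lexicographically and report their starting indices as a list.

rank | idx | suffix
   0 |  21 | a
   1 |   3 | acecccfbadcfefffffa
   2 |  11 | adcfefffffa
   3 |  10 | badcfefffffa
   4 |   2 | cacecccfbadcfefffffa
   5 |   6 | cccfbadcfefffffa
   6 |   7 | ccfbadcfefffffa
   7 |   4 | cecccfbadcfefffffa
   8 |   8 | cfbadcfefffffa
   9 |  13 | cfefffffa
  10 |   1 | dcacecccfbadcfefffffa
  11 |  12 | dcfefffffa
  12 |   5 | ecccfbadcfefffffa
  13 |   0 | edcacecccfbadcfefffffa
  14 |  15 | efffffa
  15 |  20 | fa
  16 |   9 | fbadcfefffffa
  17 |  14 | fefffffa
  18 |  19 | ffa
  19 |  18 | fffa
  20 |  17 | ffffa
  21 |  16 | fffffa

[21, 3, 11, 10, 2, 6, 7, 4, 8, 13, 1, 12, 5, 0, 15, 20, 9, 14, 19, 18, 17, 16]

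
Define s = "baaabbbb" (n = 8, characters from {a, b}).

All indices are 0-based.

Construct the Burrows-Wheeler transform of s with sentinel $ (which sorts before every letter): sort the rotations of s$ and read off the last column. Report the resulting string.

rank  rotation   last
    0  $baaabbbb  b
    1  aaabbbb$b  b
    2  aabbbb$ba  a
    3  abbbb$baa  a
    4  b$baaabbb  b
    5  baaabbbb$  $
    6  bb$baaabb  b
    7  bbb$baaab  b
    8  bbbb$baaa  a

bbaab$bba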